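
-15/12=-5/4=-1.25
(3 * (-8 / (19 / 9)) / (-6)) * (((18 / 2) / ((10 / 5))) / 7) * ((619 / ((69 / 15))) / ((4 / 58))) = 2376.64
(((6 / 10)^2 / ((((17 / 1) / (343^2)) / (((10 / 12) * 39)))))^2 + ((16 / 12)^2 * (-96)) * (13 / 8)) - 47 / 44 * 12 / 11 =68778834197854007 / 10490700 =6556172056.95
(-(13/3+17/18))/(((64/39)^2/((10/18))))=-80275/73728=-1.09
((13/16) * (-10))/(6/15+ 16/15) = -975/176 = -5.54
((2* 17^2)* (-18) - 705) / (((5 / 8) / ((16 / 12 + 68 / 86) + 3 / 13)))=-116985176 / 2795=-41855.16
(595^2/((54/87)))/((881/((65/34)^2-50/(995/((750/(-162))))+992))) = 219745018056025/340820136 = 644753.62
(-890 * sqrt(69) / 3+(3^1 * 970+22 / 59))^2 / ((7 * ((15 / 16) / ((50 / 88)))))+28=3037526247964 / 2412333 -6112947200 * sqrt(69) / 40887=17255.92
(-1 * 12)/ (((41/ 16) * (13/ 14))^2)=-602112/ 284089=-2.12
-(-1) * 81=81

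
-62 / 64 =-31 / 32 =-0.97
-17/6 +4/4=-11/6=-1.83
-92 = -92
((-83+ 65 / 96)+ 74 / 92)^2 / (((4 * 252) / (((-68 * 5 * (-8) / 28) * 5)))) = 13768929020825 / 4299982848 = 3202.09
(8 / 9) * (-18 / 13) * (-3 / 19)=0.19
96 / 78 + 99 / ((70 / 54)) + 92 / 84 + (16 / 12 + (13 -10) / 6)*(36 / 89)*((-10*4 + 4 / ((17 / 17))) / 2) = 1134134 / 17355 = 65.35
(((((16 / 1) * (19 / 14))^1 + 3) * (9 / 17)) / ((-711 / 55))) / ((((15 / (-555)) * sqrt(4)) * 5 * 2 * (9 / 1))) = 70411 / 338436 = 0.21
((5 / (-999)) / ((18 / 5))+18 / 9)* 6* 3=35939 / 999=35.97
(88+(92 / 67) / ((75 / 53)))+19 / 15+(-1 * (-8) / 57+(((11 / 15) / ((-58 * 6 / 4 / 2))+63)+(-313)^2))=98122.36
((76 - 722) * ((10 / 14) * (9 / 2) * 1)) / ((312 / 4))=-26.62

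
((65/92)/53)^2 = 4225/23775376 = 0.00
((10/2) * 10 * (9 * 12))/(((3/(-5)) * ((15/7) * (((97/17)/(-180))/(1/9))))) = 14721.65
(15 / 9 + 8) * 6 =58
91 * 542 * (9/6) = 73983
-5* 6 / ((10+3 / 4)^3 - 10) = -0.02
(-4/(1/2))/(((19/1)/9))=-72/19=-3.79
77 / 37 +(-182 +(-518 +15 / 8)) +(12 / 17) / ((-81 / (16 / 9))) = -851124743 / 1222776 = -696.06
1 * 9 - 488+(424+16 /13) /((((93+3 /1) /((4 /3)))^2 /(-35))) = -4059281 /8424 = -481.87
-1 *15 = -15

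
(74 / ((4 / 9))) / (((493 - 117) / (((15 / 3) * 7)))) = 11655 / 752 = 15.50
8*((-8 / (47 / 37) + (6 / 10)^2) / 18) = -27908 / 10575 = -2.64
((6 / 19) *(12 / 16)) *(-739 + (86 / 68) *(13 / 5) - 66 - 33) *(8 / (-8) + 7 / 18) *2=1560911 / 6460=241.63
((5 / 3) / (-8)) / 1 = -5 / 24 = -0.21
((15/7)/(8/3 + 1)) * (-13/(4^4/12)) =-1755/4928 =-0.36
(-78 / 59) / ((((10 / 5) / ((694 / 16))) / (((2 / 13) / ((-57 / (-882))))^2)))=-44989938 / 276887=-162.48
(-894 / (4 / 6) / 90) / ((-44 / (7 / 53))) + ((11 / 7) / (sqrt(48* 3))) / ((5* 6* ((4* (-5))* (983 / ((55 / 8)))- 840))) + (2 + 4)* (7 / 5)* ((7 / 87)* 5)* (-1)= -5781769000571 / 1733879125440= -3.33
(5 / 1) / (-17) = -5 / 17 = -0.29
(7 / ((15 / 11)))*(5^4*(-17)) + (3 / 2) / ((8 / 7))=-2617937 / 48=-54540.35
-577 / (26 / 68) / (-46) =9809 / 299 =32.81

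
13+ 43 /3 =82 /3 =27.33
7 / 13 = 0.54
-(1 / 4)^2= -1 / 16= -0.06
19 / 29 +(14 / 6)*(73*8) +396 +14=154279 / 87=1773.32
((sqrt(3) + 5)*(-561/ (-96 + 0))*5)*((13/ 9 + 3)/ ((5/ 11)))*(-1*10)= -257125/ 18 - 51425*sqrt(3)/ 18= -19233.10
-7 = -7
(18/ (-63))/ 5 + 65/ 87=0.69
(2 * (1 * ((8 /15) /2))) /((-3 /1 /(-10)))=16 /9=1.78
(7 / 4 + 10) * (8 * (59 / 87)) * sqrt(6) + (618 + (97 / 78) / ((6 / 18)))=5546 * sqrt(6) / 87 + 16165 / 26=777.88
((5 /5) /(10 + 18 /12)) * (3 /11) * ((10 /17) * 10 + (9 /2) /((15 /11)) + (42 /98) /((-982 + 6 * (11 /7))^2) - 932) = -10906745147829 /498366160160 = -21.89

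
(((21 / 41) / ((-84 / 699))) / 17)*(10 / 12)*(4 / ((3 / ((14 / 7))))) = -1165 / 2091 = -0.56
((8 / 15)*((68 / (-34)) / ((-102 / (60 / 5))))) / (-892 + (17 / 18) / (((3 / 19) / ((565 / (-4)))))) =-2304 / 31889195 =-0.00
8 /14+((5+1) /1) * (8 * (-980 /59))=-329044 /413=-796.72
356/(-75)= -356/75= -4.75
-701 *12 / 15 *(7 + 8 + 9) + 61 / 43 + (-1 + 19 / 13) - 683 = -39522194 / 2795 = -14140.32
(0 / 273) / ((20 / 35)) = 0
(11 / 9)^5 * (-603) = -10790417 / 6561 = -1644.63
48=48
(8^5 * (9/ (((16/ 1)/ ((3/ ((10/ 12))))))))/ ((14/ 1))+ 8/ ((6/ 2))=497944/ 105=4742.32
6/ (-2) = -3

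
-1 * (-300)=300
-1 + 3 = 2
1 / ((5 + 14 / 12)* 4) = 3 / 74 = 0.04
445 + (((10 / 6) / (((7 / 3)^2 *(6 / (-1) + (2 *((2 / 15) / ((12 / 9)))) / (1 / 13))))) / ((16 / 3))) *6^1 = 2964805 / 6664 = 444.90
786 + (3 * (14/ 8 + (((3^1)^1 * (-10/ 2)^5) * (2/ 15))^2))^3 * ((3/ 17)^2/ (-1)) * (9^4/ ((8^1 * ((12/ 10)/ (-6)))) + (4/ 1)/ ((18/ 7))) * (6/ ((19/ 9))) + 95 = 52527509743990522498029289427/ 1405696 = 37367616998263153980682.37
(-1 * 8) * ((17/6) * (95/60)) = -323/9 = -35.89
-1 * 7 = -7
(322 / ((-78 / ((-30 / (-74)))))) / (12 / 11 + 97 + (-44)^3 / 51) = 90321 / 84847919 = 0.00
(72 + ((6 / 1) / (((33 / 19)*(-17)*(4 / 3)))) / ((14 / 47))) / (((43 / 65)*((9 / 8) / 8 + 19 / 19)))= 389285520 / 4108951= 94.74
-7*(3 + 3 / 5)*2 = -252 / 5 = -50.40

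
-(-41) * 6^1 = 246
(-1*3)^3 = -27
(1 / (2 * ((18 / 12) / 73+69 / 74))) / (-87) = -2701 / 447876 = -0.01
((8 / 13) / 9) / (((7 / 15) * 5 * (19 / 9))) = 24 / 1729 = 0.01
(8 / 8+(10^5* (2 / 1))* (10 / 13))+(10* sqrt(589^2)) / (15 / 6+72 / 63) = 103072643 / 663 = 155464.02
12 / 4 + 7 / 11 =40 / 11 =3.64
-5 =-5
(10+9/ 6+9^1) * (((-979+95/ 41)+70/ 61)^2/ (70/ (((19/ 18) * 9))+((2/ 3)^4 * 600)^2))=1388.16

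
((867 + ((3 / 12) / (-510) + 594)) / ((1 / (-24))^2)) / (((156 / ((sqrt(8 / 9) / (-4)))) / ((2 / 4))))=-2980439*sqrt(2) / 6630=-635.74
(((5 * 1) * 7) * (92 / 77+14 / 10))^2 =998001 / 121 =8247.94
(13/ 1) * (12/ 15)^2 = 208/ 25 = 8.32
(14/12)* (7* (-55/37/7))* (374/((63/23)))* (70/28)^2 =-1479.95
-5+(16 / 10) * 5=3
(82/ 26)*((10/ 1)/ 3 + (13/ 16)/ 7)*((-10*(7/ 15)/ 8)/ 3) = -47519/ 22464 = -2.12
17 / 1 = 17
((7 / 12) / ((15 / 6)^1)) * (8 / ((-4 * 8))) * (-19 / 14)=0.08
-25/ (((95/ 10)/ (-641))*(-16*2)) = -16025/ 304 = -52.71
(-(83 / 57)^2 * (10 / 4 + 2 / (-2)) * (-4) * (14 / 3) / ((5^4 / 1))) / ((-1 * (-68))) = 0.00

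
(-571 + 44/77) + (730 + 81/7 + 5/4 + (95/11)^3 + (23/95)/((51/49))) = 147481344301/180563460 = 816.78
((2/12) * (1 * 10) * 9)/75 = 1/5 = 0.20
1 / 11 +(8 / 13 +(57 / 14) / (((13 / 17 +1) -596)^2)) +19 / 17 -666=-2306805256599609 / 3473183449736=-664.18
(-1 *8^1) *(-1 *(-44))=-352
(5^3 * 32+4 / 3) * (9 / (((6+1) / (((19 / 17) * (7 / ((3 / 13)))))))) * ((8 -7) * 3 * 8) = 71159712 / 17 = 4185865.41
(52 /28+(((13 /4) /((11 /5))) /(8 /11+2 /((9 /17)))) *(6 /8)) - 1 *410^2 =-8396826147 /49952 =-168097.90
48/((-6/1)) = -8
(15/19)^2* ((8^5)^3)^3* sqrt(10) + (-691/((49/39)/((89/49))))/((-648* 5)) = 799487/2593080 + 9800132167323027747745188694034924489932800* sqrt(10)/361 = 85846922491476820936535860000000000000000.00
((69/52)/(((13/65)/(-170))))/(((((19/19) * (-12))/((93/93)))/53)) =518075/104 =4981.49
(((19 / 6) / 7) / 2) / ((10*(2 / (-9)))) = -57 / 560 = -0.10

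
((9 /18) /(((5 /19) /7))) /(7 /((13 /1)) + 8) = 1729 /1110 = 1.56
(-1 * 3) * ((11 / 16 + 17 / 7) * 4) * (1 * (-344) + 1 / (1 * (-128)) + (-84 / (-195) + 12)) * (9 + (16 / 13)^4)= 26621381383797 / 190102016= 140037.34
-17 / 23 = -0.74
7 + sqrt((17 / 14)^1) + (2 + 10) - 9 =sqrt(238) / 14 + 10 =11.10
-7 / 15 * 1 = -7 / 15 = -0.47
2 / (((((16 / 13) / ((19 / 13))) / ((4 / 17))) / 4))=38 / 17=2.24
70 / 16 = 35 / 8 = 4.38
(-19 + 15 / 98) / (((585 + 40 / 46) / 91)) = -552253 / 188650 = -2.93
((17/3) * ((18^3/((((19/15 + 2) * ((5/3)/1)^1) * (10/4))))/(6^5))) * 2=153/245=0.62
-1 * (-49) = 49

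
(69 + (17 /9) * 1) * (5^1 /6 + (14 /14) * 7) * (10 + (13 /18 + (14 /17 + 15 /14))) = 202600409 /28917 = 7006.27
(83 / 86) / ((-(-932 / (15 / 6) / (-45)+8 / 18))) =-18675 / 168904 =-0.11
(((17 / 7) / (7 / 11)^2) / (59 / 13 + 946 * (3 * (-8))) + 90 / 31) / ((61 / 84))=109304303268 / 27343022287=4.00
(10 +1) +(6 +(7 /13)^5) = 6328788 /371293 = 17.05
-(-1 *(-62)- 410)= 348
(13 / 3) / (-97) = -13 / 291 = -0.04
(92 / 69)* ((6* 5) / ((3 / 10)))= 400 / 3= 133.33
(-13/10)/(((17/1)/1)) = -13/170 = -0.08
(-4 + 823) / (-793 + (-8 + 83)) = -819 / 718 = -1.14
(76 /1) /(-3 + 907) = 19 /226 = 0.08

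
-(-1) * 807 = 807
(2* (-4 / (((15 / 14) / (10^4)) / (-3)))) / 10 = 22400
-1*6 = -6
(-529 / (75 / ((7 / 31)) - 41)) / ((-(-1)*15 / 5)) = -3703 / 6114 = -0.61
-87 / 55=-1.58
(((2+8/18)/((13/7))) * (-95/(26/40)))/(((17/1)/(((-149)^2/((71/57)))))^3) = -65883094536910216150200/297172429567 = -221699888623.27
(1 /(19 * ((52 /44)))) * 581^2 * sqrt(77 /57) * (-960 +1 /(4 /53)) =-14061778577 * sqrt(4389) /56316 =-16542122.98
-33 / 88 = -3 / 8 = -0.38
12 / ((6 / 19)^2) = 361 / 3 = 120.33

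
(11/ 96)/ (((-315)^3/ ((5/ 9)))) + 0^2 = -11/ 5401015200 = -0.00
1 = 1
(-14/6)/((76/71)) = -497/228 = -2.18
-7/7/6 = -1/6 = -0.17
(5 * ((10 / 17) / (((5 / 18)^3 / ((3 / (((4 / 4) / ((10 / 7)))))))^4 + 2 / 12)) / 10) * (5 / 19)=37481336758208102400 / 80709812122280119043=0.46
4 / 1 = 4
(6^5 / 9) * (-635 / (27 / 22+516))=-4023360 / 3793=-1060.73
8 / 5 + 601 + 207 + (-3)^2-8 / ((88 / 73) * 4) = 179727 / 220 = 816.94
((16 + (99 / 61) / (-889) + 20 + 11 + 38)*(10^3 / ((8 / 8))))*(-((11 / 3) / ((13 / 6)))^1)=-101406052000 / 704977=-143843.06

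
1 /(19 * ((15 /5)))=1 /57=0.02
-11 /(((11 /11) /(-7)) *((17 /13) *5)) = 1001 /85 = 11.78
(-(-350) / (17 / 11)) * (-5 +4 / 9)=-157850 / 153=-1031.70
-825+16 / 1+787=-22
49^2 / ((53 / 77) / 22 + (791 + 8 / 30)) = 61009410 / 20106881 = 3.03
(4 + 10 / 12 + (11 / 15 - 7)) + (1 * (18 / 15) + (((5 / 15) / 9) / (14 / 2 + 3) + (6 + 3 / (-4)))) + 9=7571 / 540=14.02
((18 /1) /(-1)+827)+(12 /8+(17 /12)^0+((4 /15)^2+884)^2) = 79217314487 /101250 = 782393.23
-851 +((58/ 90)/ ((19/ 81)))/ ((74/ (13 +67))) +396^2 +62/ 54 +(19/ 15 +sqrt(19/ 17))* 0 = 2960449834/ 18981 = 155969.12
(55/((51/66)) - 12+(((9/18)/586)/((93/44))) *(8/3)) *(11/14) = 452314379/9727893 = 46.50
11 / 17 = 0.65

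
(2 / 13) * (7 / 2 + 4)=15 / 13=1.15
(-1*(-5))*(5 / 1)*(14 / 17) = 350 / 17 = 20.59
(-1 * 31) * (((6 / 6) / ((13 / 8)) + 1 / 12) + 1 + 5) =-32395 / 156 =-207.66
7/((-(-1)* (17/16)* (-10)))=-56/85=-0.66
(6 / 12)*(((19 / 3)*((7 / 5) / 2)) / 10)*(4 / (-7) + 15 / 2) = 1843 / 1200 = 1.54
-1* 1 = -1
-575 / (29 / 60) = -34500 / 29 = -1189.66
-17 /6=-2.83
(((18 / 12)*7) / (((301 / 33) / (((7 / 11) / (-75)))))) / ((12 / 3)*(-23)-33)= 21 / 268750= 0.00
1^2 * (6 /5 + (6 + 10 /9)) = 374 /45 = 8.31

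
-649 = -649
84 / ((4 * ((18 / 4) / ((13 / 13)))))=14 / 3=4.67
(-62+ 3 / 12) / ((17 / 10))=-1235 / 34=-36.32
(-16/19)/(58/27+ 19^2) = -432/186295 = -0.00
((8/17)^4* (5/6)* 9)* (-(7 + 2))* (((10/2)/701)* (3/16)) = -259200/58548221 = -0.00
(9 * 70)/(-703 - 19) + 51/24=3617/2888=1.25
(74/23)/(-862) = -37/9913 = -0.00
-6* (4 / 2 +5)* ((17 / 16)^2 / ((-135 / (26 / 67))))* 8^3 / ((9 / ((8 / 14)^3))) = 1923584 / 1329615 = 1.45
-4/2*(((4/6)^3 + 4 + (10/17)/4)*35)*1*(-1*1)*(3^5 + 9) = 78380.78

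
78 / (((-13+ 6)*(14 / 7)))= -39 / 7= -5.57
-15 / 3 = -5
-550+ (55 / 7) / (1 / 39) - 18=-1831 / 7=-261.57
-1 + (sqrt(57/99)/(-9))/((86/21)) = -1.02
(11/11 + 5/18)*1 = 23/18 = 1.28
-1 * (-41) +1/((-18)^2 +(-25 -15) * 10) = 3115/76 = 40.99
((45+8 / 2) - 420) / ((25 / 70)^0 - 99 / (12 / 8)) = 371 / 65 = 5.71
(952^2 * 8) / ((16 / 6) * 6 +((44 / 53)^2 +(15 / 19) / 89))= 34439689758208 / 79316215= 434207.43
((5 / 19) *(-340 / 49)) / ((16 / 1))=-425 / 3724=-0.11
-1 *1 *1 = -1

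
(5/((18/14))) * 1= 35/9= 3.89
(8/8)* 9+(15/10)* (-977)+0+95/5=-2875/2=-1437.50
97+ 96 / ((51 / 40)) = 2929 / 17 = 172.29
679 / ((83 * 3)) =679 / 249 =2.73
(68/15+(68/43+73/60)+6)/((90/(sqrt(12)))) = 0.51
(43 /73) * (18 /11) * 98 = 75852 /803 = 94.46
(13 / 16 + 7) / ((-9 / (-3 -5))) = 125 / 18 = 6.94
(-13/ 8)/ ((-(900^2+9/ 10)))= 65/ 32400036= 0.00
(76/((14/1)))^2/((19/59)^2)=13924/49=284.16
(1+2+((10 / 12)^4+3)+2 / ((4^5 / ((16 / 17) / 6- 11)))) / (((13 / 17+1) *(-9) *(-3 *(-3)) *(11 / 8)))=-4555213 / 138568320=-0.03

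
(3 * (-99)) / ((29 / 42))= -12474 / 29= -430.14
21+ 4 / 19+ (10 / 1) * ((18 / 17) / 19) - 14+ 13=6708 / 323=20.77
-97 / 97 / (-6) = 1 / 6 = 0.17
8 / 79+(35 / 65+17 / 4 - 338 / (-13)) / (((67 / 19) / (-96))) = -838.08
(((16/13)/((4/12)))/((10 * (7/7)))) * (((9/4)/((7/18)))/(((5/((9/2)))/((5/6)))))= 729/455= 1.60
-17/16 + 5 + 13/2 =167/16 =10.44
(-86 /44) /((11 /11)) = -43 /22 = -1.95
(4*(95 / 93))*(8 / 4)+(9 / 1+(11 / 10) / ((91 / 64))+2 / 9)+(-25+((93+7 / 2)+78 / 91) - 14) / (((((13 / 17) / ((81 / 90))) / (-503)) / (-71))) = 1245510064219 / 507780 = 2452853.72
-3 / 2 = -1.50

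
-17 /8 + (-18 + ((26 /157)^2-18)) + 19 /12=-21600949 /591576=-36.51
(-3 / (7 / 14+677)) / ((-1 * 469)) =6 / 635495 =0.00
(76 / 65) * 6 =456 / 65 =7.02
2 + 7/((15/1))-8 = -83/15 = -5.53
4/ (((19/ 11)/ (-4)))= -176/ 19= -9.26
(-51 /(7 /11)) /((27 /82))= -15334 /63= -243.40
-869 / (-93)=869 / 93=9.34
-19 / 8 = -2.38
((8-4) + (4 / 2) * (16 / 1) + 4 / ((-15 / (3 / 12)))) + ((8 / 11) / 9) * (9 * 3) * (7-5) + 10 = 8299 / 165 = 50.30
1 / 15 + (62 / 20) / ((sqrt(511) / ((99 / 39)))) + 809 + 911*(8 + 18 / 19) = 1023*sqrt(511) / 66430 + 2553634 / 285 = 8960.47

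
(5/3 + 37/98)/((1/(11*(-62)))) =-204941/147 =-1394.16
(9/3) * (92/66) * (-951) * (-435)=19029510/11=1729955.45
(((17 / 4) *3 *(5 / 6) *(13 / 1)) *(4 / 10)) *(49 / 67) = 10829 / 268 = 40.41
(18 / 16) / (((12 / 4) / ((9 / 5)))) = 27 / 40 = 0.68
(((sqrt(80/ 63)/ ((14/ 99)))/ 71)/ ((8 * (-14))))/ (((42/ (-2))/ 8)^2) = -88 * sqrt(35)/ 3579891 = -0.00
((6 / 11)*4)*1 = 24 / 11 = 2.18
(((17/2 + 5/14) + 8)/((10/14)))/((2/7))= 413/5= 82.60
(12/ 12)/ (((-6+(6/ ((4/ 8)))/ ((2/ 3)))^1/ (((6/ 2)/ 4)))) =1/ 16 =0.06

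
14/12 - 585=-3503/6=-583.83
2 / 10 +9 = 46 / 5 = 9.20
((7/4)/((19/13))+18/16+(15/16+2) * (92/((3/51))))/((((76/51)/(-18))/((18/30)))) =-962080983/28880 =-33313.05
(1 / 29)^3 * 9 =9 / 24389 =0.00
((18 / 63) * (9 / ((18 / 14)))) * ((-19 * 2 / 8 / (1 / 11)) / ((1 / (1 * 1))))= -209 / 2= -104.50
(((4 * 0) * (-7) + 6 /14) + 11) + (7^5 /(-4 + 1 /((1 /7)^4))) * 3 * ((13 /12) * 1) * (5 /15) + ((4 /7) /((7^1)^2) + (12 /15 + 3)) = 1126516733 /49330260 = 22.84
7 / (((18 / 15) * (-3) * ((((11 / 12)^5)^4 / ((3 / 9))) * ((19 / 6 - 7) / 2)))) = 29818133274591473172480 / 15473249883448880211623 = 1.93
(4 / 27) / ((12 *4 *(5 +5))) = 0.00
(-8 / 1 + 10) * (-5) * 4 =-40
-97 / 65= -1.49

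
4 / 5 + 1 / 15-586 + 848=3943 / 15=262.87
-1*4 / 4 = -1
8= 8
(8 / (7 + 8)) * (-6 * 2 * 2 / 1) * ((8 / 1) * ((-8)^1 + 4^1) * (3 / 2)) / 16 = 38.40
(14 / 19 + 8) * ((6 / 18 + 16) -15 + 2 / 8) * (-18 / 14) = -249 / 14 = -17.79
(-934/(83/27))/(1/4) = -100872/83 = -1215.33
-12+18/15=-54/5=-10.80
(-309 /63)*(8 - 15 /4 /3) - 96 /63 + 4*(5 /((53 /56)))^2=18171019 /235956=77.01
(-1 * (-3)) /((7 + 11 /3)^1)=9 /32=0.28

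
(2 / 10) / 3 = 1 / 15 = 0.07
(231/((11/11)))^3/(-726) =-33957/2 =-16978.50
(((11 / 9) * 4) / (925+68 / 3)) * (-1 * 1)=-0.01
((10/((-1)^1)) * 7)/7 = -10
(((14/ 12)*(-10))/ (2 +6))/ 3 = -35/ 72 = -0.49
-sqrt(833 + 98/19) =-35 * sqrt(247)/19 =-28.95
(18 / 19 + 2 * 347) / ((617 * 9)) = 13204 / 105507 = 0.13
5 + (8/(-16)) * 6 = 2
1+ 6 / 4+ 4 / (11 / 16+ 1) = 263 / 54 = 4.87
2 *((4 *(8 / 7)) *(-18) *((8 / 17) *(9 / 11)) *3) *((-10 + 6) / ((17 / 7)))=995328 / 3179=313.09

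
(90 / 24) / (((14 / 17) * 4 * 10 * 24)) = 17 / 3584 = 0.00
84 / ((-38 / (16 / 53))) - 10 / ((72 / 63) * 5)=-9737 / 4028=-2.42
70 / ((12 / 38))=665 / 3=221.67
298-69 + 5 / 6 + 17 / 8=231.96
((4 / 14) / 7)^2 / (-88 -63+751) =1 / 360150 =0.00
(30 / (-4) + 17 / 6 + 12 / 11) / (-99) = 118 / 3267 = 0.04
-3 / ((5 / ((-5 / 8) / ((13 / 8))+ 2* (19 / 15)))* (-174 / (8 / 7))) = 1676 / 197925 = 0.01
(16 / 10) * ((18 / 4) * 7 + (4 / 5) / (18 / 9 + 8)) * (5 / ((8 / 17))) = 536.86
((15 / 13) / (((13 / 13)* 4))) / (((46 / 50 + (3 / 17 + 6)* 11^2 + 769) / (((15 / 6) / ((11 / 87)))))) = 308125 / 81966456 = 0.00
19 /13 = 1.46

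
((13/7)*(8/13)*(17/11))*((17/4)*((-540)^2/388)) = 42136200/7469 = 5641.48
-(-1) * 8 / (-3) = -8 / 3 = -2.67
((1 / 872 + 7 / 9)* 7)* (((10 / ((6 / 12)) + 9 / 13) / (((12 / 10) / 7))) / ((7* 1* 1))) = 57553895 / 612144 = 94.02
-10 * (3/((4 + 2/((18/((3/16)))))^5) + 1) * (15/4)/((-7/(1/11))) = 20141219707275/41238918365722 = 0.49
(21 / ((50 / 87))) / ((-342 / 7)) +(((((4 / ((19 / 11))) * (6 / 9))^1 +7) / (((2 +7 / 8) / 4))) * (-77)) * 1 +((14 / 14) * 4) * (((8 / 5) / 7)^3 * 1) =-205951926323 / 224836500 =-916.01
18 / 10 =9 / 5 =1.80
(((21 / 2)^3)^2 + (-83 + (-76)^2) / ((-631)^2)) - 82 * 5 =34138277123193 / 25482304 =1339685.65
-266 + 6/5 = -1324/5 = -264.80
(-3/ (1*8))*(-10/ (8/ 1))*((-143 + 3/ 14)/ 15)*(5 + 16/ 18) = -105947/ 4032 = -26.28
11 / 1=11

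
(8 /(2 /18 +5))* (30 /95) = 216 /437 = 0.49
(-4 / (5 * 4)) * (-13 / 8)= 13 / 40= 0.32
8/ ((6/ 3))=4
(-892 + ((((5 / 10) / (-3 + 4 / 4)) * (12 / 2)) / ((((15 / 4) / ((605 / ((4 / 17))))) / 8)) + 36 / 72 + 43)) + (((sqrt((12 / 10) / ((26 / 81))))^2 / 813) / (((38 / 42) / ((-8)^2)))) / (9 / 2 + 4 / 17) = -139736288979 / 15395510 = -9076.43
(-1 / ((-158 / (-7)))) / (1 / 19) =-133 / 158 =-0.84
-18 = -18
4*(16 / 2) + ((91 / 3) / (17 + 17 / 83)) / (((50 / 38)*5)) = 2468501 / 76500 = 32.27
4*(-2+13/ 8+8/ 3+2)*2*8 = 274.67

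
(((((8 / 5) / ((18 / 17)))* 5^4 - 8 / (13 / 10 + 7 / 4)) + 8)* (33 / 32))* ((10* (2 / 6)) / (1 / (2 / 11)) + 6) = 14209567 / 2196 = 6470.66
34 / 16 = 17 / 8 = 2.12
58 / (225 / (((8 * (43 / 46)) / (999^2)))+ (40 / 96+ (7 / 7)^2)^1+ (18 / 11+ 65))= 82302 / 42608501761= 0.00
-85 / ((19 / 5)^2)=-2125 / 361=-5.89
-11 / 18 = -0.61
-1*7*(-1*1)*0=0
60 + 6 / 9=60.67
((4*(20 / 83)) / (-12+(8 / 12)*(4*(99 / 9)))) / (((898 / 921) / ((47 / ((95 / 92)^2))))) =2198287008 / 874470155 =2.51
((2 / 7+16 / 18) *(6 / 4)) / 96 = 37 / 2016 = 0.02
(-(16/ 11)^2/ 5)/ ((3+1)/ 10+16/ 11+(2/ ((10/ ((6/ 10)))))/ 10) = -12800/ 56463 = -0.23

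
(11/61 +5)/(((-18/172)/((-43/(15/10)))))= 2337136/1647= 1419.03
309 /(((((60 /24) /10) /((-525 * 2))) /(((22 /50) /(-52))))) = 10981.38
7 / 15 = 0.47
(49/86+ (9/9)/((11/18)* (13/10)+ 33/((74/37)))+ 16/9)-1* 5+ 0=-6251669/2409462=-2.59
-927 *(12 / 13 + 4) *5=-296640 / 13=-22818.46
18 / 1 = 18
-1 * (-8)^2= -64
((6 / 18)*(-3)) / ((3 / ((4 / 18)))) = -2 / 27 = -0.07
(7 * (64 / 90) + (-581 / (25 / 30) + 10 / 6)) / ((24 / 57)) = -118085 / 72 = -1640.07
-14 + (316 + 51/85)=1513/5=302.60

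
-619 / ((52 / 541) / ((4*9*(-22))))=66306042 / 13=5100464.77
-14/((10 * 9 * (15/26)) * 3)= -182/2025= -0.09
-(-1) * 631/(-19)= -631/19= -33.21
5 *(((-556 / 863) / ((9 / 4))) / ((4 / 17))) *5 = -236300 / 7767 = -30.42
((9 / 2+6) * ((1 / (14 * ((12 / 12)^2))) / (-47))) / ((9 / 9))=-3 / 188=-0.02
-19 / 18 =-1.06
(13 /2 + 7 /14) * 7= 49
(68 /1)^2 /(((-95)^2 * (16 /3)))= 867 /9025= 0.10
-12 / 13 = -0.92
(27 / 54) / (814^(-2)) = 331298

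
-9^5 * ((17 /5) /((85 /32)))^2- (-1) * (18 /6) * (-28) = -60518676 /625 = -96829.88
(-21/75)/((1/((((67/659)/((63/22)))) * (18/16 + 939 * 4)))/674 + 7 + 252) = -2488409011/2301778434025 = -0.00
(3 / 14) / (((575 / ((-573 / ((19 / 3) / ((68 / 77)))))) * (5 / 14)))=-350676 / 4206125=-0.08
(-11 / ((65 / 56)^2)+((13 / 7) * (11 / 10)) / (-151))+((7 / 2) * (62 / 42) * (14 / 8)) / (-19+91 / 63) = -49071931603 / 5644802800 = -8.69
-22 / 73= -0.30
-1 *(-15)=15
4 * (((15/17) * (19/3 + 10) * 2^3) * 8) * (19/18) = 595840/153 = 3894.38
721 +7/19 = 13706/19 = 721.37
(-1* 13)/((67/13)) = -2.52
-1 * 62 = -62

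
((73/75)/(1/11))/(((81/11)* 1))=8833/6075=1.45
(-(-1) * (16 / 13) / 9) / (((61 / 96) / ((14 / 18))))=3584 / 21411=0.17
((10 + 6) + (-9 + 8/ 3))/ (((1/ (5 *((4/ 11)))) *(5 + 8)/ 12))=2320/ 143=16.22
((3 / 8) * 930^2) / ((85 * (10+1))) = 129735 / 374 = 346.89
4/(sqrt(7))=4 *sqrt(7)/7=1.51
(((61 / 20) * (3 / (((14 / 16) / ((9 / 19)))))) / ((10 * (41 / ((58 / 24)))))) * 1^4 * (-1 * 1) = -15921 / 545300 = -0.03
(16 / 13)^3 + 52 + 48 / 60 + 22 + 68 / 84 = 17872063 / 230685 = 77.47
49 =49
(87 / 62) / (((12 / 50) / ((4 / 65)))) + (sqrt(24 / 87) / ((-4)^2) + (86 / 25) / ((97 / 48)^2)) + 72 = sqrt(58) / 232 + 6939248257 / 94795675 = 73.23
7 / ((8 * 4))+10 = 327 / 32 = 10.22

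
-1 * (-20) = 20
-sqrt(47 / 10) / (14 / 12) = -1.86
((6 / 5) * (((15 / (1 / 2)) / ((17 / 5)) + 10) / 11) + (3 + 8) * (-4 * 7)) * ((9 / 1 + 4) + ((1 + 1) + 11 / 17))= -15218392 / 3179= -4787.16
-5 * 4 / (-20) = 1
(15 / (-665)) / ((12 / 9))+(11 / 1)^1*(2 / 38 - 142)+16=-822173 / 532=-1545.44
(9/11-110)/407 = -0.27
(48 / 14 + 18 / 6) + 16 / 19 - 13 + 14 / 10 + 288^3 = 15885432001 / 665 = 23887867.67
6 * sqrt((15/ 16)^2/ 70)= 9 * sqrt(70)/ 112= 0.67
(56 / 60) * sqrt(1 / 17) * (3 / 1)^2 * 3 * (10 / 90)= 14 * sqrt(17) / 85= 0.68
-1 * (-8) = 8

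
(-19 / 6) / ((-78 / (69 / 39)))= 437 / 6084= 0.07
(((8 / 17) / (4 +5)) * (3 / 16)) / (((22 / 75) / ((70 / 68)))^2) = 2296875 / 19023136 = 0.12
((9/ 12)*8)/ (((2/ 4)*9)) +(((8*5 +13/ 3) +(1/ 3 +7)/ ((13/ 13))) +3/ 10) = 533/ 10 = 53.30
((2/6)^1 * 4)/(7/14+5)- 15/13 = -391/429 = -0.91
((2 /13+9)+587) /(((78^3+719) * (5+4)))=7750 /55606707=0.00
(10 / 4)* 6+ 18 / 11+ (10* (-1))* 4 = -257 / 11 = -23.36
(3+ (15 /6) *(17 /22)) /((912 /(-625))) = -135625 /40128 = -3.38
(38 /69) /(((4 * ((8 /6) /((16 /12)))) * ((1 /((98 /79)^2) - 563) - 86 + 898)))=91238 /165436953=0.00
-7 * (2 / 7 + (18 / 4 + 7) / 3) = -173 / 6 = -28.83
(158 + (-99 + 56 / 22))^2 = 458329 / 121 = 3787.84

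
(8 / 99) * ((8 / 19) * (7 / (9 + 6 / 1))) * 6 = 896 / 9405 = 0.10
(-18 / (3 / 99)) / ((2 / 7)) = -2079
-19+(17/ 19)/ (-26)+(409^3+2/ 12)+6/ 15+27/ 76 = 68417910.89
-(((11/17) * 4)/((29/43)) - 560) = 274188/493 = 556.16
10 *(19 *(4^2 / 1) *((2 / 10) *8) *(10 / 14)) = 3474.29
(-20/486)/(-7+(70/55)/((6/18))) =22/1701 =0.01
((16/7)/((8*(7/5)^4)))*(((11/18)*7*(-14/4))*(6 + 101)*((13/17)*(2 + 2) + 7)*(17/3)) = -13976875/2058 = -6791.48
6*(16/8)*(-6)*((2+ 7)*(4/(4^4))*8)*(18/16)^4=-531441/4096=-129.75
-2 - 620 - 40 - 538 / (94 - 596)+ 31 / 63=-10443478 / 15813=-660.44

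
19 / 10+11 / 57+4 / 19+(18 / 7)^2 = 249017 / 27930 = 8.92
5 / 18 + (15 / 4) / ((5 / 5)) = 145 / 36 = 4.03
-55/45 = -11/9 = -1.22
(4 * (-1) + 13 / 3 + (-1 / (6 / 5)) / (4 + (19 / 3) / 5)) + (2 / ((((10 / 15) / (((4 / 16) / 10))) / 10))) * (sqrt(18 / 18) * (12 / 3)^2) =12.18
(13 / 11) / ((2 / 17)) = 221 / 22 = 10.05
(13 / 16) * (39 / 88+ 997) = 1141075 / 1408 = 810.42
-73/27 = -2.70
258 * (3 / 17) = 774 / 17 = 45.53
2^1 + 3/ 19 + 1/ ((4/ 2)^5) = 1331/ 608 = 2.19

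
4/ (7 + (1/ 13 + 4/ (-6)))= 78/ 125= 0.62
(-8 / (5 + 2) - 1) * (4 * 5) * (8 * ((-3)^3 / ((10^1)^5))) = 81 / 875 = 0.09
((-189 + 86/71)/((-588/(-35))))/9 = -1.24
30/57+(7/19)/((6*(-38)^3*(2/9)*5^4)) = 1371799979/2606420000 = 0.53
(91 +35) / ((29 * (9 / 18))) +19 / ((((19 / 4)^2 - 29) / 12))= -79836 / 2987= -26.73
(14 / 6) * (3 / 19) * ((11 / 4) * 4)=77 / 19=4.05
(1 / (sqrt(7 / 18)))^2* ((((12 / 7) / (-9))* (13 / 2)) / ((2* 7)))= -78 / 343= -0.23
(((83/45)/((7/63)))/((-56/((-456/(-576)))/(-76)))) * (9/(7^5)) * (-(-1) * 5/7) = 89889/13176688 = 0.01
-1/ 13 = -0.08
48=48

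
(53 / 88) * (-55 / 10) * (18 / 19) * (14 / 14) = -477 / 152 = -3.14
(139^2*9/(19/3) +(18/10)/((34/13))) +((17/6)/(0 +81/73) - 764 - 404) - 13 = 10312826542/392445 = 26278.40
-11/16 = -0.69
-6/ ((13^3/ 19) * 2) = -57/ 2197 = -0.03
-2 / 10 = -0.20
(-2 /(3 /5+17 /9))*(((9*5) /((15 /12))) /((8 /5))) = -2025 /112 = -18.08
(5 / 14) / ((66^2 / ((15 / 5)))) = 5 / 20328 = 0.00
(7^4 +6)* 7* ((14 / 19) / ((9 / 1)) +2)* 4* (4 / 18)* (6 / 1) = 95971904 / 513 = 187079.73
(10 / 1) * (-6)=-60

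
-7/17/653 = -7/11101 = -0.00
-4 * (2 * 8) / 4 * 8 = -128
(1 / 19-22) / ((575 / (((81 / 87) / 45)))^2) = -3753 / 132076421875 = -0.00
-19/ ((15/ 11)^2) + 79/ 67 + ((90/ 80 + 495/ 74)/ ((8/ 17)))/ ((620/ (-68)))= -10.86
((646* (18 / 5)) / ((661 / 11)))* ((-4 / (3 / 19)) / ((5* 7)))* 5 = -3240336 / 23135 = -140.06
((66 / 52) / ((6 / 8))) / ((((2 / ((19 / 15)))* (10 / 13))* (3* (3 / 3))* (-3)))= -0.15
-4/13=-0.31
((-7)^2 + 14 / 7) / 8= 51 / 8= 6.38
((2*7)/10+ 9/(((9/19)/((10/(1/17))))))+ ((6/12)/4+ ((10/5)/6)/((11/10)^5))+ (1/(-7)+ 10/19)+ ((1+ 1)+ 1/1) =3235.12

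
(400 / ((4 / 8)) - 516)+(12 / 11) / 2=3130 / 11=284.55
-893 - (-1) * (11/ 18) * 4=-8015/ 9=-890.56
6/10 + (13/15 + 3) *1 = 67/15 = 4.47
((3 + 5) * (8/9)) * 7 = 448/9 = 49.78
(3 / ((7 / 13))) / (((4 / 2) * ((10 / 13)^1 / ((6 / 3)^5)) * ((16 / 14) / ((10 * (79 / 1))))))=80106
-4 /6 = -2 /3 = -0.67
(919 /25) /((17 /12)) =11028 /425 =25.95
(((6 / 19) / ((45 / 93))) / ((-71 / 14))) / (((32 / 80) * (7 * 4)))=-31 / 2698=-0.01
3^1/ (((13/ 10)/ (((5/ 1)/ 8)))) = 75/ 52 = 1.44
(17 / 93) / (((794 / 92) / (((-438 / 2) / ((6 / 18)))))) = -171258 / 12307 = -13.92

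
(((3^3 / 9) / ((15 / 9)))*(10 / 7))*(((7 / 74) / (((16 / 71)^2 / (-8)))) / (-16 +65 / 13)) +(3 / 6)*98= 683545 / 13024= 52.48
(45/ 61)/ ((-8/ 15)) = -675/ 488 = -1.38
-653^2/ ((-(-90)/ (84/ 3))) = -5969726/ 45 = -132660.58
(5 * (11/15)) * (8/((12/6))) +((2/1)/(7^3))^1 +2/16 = 121813/8232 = 14.80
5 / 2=2.50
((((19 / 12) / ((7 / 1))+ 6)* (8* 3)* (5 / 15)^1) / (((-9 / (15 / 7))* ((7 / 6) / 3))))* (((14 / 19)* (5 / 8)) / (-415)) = 2615 / 77273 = 0.03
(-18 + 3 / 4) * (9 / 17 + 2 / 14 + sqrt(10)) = -69 * sqrt(10) / 4 - 1380 / 119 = -66.15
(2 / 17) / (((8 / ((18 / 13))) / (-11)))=-99 / 442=-0.22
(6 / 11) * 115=690 / 11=62.73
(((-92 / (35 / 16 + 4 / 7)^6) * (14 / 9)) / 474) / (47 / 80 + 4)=-101691344740679680 / 681408891505360840851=-0.00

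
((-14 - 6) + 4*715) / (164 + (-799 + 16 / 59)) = -167560 / 37449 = -4.47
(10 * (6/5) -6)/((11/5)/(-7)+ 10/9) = 1890/251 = 7.53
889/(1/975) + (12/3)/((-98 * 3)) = 127415923/147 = 866774.99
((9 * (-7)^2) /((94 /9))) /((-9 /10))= -2205 /47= -46.91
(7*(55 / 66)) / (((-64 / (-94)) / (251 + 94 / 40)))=555681 / 256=2170.63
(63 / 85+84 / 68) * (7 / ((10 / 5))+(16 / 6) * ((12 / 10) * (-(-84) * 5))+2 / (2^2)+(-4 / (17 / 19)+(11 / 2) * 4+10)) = 3928512 / 1445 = 2718.69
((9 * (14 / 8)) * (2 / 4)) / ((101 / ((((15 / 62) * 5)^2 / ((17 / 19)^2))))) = 127929375 / 897620128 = 0.14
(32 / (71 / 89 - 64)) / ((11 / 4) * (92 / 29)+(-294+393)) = -20648 / 4393125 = -0.00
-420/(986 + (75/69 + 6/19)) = -36708/86299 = -0.43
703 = 703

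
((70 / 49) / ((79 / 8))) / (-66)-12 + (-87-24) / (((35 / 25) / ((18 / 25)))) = -6303926 / 91245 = -69.09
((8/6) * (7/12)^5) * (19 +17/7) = 60025/31104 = 1.93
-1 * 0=0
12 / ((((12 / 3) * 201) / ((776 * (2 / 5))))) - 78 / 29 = 18878 / 9715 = 1.94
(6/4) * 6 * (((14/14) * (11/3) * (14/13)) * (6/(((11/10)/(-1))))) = -2520/13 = -193.85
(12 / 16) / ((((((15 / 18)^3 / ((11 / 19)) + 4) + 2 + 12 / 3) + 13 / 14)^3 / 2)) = 6901201181952 / 7808233011537869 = 0.00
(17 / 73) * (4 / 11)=68 / 803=0.08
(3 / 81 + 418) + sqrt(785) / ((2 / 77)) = 1496.72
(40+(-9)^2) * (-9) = -1089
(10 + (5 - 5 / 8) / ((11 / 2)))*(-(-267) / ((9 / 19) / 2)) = 803225 / 66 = 12170.08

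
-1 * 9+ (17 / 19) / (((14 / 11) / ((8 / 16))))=-4601 / 532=-8.65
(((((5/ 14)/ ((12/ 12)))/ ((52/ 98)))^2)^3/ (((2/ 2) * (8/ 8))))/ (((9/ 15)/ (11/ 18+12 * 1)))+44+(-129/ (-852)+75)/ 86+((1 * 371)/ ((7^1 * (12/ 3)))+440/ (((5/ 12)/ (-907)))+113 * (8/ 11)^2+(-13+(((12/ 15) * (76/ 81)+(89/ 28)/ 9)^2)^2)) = -903642329716452319647316782710335751/ 943570783439778416005923840000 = -957683.67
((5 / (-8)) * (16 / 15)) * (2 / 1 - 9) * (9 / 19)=42 / 19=2.21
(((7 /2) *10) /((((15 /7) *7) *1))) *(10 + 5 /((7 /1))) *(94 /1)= 2350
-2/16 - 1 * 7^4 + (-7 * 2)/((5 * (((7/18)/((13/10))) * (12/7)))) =-481317/200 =-2406.58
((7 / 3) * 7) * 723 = 11809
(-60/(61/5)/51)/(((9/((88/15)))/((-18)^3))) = 380160/1037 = 366.60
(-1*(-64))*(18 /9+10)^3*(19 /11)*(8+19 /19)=18911232 /11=1719202.91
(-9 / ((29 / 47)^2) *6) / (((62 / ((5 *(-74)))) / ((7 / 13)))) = 154475370 / 338923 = 455.78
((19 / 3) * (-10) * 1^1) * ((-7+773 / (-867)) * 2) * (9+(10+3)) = 57199120 / 2601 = 21991.20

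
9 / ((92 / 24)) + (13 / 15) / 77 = 62669 / 26565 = 2.36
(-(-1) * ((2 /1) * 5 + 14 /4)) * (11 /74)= 297 /148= 2.01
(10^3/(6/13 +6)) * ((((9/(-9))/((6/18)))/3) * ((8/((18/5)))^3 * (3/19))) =-26000000/96957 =-268.16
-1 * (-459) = 459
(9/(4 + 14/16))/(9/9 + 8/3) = 72/143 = 0.50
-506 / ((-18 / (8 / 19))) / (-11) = -184 / 171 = -1.08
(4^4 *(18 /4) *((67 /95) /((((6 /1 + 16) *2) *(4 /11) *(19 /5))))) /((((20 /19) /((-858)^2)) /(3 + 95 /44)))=4580312022 /95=48213810.76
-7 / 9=-0.78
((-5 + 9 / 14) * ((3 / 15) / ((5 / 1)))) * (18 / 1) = -3.14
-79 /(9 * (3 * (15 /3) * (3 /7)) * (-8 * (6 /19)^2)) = 199633 /116640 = 1.71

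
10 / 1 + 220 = 230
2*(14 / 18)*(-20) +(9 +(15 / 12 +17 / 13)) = -9151 / 468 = -19.55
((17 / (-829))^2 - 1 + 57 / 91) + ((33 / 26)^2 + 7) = 26789334487 / 3252024412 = 8.24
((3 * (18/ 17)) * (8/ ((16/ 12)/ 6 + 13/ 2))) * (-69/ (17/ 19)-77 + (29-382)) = -1917.04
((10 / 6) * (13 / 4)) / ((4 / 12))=65 / 4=16.25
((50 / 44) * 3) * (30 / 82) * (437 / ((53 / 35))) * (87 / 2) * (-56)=-20957973750 / 23903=-876792.61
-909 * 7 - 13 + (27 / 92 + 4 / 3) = -6374.37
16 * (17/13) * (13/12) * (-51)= -1156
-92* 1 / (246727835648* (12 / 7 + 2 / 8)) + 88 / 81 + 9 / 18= 15569187305657 / 9814040248320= 1.59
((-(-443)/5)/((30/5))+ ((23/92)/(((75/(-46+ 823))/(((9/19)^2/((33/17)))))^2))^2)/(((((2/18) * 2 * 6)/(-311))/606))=-6544097840697553455393691779/3108204331041012500000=-2105427.17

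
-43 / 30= -1.43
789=789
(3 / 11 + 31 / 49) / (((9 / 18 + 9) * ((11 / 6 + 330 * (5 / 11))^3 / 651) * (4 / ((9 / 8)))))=5514156 / 1106112899353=0.00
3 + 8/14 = 25/7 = 3.57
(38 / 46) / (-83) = -0.01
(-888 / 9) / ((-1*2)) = 148 / 3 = 49.33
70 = 70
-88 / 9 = -9.78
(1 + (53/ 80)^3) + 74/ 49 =70270973/ 25088000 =2.80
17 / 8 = 2.12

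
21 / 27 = 7 / 9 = 0.78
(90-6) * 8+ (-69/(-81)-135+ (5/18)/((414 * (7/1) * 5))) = 28056505/52164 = 537.85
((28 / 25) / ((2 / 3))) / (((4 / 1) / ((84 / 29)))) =882 / 725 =1.22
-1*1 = -1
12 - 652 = -640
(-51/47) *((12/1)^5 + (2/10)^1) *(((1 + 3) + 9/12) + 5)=-2474636229/940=-2632591.73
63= 63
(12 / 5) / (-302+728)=2 / 355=0.01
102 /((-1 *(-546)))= 17 /91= 0.19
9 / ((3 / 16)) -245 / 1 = -197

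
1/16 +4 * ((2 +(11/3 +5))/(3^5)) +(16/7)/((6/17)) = 548207/81648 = 6.71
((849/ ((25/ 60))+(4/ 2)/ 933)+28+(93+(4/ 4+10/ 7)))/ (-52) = -35284229/ 849030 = -41.56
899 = 899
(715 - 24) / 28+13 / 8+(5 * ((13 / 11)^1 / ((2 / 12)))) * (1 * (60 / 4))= 343803 / 616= 558.12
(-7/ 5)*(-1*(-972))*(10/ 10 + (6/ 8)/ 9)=-7371/ 5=-1474.20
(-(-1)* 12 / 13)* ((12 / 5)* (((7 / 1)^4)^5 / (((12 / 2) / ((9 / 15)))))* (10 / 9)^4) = 255335252152358403200 / 9477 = 26942624475293700.88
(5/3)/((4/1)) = 5/12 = 0.42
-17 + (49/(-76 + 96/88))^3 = -17.28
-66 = -66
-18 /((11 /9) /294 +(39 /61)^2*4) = -177223788 /16139195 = -10.98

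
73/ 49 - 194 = -9433/ 49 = -192.51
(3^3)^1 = 27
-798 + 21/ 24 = -6377/ 8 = -797.12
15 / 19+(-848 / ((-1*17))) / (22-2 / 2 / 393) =449289 / 146965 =3.06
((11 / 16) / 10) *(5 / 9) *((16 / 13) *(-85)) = -935 / 234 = -4.00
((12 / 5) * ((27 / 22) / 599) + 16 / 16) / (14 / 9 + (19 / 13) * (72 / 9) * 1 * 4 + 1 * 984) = 3873519 / 3979162990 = 0.00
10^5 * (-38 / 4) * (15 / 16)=-890625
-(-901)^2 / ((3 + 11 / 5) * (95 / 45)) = -36531045 / 494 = -73949.48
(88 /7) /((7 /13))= 1144 /49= 23.35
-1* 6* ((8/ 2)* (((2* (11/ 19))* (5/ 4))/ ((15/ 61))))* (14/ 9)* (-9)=37576/ 19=1977.68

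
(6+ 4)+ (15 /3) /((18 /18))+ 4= 19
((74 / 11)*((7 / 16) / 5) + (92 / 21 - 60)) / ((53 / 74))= -18813797 / 244860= -76.83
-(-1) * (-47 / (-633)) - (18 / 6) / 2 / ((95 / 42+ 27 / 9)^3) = 436964911 / 6832514013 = 0.06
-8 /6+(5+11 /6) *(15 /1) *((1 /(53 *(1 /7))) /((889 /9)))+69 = 2738321 /40386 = 67.80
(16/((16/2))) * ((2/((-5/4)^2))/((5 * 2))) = 32/125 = 0.26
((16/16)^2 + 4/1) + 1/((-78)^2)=30421/6084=5.00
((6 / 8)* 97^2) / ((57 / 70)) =329315 / 38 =8666.18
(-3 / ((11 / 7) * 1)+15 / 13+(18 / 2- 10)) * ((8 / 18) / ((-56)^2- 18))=-502 / 2006433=-0.00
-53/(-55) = 53/55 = 0.96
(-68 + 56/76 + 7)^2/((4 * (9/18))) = 1311025/722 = 1815.82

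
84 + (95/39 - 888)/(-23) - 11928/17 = -8831371/15249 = -579.14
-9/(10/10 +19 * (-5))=9/94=0.10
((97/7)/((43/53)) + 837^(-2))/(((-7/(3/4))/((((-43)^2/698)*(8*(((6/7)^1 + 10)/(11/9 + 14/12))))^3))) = -1122554586181367316480/686577976904323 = -1634999.41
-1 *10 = -10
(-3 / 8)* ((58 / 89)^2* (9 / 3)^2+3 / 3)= -1.81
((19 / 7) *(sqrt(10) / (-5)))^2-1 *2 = 232 / 245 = 0.95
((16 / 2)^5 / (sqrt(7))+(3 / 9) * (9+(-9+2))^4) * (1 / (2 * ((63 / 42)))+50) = 2416 / 9+4947968 * sqrt(7) / 21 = 623653.82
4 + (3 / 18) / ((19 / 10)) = 4.09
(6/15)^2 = 4/25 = 0.16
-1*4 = -4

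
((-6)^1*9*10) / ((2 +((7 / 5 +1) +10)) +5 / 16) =-43200 / 1177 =-36.70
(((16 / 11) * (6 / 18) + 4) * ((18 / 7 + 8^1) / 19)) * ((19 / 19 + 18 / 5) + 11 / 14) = 2064452 / 153615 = 13.44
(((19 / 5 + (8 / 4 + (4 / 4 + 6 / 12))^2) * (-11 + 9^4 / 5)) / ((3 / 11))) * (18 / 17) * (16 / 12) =45945372 / 425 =108106.76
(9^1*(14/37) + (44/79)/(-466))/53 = 2318468/36096127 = 0.06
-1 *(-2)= 2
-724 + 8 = -716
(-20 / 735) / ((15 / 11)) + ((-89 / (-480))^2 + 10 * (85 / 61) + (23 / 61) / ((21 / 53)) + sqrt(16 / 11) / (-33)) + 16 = 7093359263 / 229555200 - 4 * sqrt(11) / 363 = 30.86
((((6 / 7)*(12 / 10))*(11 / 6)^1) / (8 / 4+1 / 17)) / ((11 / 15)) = 306 / 245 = 1.25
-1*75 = -75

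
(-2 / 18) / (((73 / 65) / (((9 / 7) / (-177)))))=65 / 90447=0.00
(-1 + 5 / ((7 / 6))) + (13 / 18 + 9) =1639 / 126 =13.01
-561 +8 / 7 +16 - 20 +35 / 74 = -291833 / 518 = -563.38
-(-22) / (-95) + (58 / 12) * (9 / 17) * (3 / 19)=557 / 3230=0.17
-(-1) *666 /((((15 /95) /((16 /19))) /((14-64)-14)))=-227328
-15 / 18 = -5 / 6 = -0.83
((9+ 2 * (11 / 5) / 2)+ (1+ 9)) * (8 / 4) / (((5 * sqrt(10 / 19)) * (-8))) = -53 * sqrt(190) / 500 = -1.46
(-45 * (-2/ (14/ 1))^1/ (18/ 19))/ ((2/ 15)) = 1425/ 28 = 50.89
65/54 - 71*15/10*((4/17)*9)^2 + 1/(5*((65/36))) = -2415654259/5071950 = -476.28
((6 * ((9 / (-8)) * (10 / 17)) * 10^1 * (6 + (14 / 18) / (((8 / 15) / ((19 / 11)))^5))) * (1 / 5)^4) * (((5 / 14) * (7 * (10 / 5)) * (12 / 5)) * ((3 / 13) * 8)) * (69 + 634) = -255237297866336007 / 911162137600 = -280122.81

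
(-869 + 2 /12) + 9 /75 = -130307 /150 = -868.71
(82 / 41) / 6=1 / 3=0.33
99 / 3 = 33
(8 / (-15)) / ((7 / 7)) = -8 / 15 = -0.53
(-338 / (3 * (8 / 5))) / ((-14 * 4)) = 845 / 672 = 1.26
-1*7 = -7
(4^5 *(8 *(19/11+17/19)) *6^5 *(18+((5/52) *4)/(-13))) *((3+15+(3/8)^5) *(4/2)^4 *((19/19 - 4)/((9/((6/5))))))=-61090392626574336/176605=-345915419306.22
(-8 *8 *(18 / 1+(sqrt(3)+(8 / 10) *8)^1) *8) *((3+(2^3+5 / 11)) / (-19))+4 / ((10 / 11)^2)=64512 *sqrt(3) / 209+39377609 / 5225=8071.02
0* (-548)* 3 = 0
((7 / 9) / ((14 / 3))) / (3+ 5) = 1 / 48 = 0.02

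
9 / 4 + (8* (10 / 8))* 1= 49 / 4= 12.25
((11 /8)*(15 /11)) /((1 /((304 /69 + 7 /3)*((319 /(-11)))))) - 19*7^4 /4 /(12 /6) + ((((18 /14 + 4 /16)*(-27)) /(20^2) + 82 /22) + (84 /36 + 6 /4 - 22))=-51713411999 /8500800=-6083.36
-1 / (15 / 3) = -1 / 5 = -0.20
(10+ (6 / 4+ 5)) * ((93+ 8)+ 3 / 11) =1671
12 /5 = 2.40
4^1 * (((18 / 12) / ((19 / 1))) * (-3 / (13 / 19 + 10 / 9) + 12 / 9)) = -622 / 5833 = -0.11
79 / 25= 3.16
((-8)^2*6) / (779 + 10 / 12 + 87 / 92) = 105984 / 215495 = 0.49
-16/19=-0.84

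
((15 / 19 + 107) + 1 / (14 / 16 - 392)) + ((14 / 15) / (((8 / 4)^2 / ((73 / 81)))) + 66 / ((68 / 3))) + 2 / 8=111.16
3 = 3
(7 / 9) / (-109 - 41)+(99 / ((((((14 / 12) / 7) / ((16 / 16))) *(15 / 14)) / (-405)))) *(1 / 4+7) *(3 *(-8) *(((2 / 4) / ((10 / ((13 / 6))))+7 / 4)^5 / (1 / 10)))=299239769754602117 / 34560000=8658558152.62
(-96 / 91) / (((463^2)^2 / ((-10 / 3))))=0.00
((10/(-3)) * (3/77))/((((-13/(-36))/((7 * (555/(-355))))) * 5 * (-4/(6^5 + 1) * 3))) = -470862/923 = -510.14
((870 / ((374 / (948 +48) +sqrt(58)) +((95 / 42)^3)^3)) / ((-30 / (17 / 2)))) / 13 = -435345825036119791634044917707526448896 / 35589704199714031079509937677340799098389 +280840886676191946914804644498243584 * sqrt(58) / 35589704199714031079509937677340799098389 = -0.01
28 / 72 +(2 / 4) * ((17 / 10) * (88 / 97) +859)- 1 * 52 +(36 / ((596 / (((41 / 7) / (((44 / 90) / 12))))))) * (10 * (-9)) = -20176485977 / 50079645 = -402.89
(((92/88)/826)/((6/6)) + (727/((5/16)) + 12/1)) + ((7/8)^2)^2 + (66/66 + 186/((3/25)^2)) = 4258466589073/279121920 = 15256.65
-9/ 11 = -0.82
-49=-49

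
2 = 2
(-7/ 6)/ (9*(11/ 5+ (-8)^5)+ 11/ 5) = 7/ 1769340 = 0.00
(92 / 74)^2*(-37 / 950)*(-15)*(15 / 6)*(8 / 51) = 0.35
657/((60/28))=1533/5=306.60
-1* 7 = -7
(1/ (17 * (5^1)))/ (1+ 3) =0.00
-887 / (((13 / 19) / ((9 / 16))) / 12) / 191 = -455031 / 9932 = -45.81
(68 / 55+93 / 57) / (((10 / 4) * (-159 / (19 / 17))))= -1998 / 247775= -0.01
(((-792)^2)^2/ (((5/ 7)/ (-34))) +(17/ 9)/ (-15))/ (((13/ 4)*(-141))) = 10113499070890052/ 247455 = 40870053427.45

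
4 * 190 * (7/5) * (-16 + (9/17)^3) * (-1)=16866.12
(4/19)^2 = 16/361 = 0.04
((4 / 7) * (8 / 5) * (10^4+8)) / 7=320256 / 245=1307.17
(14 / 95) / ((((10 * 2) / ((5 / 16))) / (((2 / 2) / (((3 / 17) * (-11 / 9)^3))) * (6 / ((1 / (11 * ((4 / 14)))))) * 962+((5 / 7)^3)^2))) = -129.64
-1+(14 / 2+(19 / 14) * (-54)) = -471 / 7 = -67.29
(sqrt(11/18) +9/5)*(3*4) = 2*sqrt(22) +108/5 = 30.98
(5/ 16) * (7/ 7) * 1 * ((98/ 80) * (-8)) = -49/ 16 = -3.06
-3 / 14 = -0.21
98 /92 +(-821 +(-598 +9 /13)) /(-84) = 17.95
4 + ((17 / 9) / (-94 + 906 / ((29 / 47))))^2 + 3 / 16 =538799836441 / 128668559616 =4.19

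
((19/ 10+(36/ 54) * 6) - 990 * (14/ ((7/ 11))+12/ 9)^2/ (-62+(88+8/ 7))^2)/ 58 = -2619801/ 209380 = -12.51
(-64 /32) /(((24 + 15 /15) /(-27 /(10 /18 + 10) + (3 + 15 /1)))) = -2934 /2375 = -1.24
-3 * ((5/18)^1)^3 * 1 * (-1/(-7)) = -0.01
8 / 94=4 / 47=0.09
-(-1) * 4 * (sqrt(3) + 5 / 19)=20 / 19 + 4 * sqrt(3)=7.98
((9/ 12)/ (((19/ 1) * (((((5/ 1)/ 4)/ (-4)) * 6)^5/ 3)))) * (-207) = 188416/ 178125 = 1.06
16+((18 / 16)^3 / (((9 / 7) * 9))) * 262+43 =91.24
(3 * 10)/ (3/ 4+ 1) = 120/ 7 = 17.14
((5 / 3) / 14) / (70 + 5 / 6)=0.00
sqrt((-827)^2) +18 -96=749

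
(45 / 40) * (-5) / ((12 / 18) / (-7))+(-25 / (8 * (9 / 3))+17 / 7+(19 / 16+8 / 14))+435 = 11933 / 24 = 497.21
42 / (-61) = -42 / 61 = -0.69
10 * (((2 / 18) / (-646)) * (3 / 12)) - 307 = -3569801 / 11628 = -307.00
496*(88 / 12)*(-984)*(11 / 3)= -39370496 / 3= -13123498.67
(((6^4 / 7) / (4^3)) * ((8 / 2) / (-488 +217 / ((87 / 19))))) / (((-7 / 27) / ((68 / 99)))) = 1437588 / 20661487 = 0.07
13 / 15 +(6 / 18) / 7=32 / 35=0.91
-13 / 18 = -0.72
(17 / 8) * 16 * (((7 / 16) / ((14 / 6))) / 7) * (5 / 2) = 255 / 112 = 2.28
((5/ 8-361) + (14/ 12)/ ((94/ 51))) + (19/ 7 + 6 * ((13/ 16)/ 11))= -2580959/ 7238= -356.58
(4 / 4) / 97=1 / 97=0.01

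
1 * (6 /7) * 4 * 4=96 /7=13.71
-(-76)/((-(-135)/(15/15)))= 76/135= 0.56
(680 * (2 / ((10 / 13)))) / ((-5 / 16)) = -28288 / 5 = -5657.60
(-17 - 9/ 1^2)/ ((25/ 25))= -26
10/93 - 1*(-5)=475/93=5.11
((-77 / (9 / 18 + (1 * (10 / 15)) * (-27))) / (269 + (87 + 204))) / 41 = 11 / 57400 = 0.00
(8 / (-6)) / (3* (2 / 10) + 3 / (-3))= 10 / 3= 3.33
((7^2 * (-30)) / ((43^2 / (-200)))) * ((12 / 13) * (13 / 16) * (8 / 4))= 441000 / 1849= 238.51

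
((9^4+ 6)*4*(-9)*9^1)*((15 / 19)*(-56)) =1787274720 / 19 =94067090.53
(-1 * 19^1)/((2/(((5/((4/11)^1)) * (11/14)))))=-11495/112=-102.63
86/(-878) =-43/439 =-0.10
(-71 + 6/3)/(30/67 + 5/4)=-18492/455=-40.64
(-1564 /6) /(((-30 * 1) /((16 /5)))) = 6256 /225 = 27.80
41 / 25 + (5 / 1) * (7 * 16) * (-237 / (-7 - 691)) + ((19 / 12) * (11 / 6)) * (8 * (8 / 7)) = 120006667 / 549675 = 218.32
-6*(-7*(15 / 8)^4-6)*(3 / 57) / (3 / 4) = 378951 / 9728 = 38.95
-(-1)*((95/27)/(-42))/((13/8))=-380/7371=-0.05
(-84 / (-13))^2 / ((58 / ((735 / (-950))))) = -259308 / 465595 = -0.56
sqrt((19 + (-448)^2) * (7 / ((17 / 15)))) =sqrt(358290555) / 17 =1113.44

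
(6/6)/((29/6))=6/29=0.21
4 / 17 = 0.24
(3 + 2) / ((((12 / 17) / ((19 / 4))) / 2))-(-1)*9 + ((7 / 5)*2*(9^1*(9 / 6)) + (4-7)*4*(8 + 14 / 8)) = -349 / 120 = -2.91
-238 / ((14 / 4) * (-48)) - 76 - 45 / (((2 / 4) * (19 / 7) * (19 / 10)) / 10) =-1079095 / 4332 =-249.10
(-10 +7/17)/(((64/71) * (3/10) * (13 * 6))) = -0.45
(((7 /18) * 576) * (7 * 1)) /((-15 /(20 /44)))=-1568 /33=-47.52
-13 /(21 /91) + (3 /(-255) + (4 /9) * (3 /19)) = -56.27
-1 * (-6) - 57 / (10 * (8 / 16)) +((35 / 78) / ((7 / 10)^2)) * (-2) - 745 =-1026796 / 1365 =-752.23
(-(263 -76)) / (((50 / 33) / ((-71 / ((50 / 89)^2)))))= 3470514861 / 125000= 27764.12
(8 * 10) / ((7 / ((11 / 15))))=176 / 21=8.38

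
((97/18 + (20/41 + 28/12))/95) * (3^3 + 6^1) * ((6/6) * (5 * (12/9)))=133298/7011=19.01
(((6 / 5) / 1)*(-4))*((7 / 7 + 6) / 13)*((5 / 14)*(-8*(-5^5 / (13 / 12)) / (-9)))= 400000 / 169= 2366.86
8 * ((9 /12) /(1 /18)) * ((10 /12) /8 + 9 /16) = 72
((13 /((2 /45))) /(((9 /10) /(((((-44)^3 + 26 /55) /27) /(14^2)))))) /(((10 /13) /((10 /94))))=-73313045 /101332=-723.49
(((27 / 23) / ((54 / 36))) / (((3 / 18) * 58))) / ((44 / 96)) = 1296 / 7337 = 0.18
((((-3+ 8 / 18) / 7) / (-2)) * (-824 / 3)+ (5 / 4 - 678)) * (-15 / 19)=2747635 / 4788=573.86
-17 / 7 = -2.43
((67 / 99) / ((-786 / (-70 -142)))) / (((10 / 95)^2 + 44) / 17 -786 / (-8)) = 0.00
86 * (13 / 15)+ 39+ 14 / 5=349 / 3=116.33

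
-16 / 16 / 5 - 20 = -101 / 5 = -20.20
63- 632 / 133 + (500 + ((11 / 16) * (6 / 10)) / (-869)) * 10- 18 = 423662697 / 84056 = 5040.24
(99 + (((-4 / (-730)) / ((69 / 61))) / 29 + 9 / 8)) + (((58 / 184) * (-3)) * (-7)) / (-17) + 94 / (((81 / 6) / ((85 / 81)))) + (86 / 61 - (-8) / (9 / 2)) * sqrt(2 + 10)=3500 * sqrt(3) / 549 + 7751094184303 / 72411307560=118.08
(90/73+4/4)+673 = 49292/73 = 675.23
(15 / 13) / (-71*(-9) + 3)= 5 / 2782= 0.00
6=6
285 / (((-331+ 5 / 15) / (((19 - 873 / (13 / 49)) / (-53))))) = -18181575 / 341744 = -53.20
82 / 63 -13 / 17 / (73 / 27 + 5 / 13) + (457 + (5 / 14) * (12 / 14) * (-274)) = 3040837505 / 8126748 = 374.18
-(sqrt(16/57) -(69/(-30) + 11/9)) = -97/90 -4 * sqrt(57)/57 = -1.61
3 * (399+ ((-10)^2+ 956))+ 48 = 4413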